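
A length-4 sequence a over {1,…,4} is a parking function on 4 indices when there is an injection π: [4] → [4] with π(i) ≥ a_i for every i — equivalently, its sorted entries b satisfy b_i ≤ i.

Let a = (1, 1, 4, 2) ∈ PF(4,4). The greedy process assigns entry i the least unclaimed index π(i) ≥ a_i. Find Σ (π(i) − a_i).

2

Σπ = 10 ({1..4} each once); Σa = 1+1+4+2 = 8; disp = 10−8 = 2.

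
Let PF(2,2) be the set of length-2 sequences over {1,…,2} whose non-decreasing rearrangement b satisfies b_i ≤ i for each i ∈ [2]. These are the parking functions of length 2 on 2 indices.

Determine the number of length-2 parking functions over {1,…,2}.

|PF| = (2+1−2)·(2+1)^{2−1} = 1·3 = 3 [KW]
One tuple (1,1) → sorted (1,1): b_i ≤ i ∀i, a PF.

3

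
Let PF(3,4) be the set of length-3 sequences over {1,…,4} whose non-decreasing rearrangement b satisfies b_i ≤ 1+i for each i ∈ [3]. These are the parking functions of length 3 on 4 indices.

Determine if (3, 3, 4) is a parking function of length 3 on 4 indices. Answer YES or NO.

Rearranged: b = (3, 3, 4).
  b_1=3 > 2
  fails at i=1 ⇒ NO

NO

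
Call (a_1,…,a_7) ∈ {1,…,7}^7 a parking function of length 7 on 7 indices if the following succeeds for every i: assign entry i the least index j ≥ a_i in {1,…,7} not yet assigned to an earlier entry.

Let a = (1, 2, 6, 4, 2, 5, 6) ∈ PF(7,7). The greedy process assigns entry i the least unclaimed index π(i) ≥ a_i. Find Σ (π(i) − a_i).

Σπ = 7·8/2 = 28 (π permutes [7]); Σa = 1+2+6+4+2+5+6 = 26; disp = 28−26 = 2.

2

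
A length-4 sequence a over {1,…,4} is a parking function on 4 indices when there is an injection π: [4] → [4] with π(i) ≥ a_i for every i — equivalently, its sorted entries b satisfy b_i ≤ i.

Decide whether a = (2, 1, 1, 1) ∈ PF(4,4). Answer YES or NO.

Order a: b = (1, 1, 1, 2).
  b_1=1 ≤ 1
  b_2=1 ≤ 2
  b_3=1 ≤ 3
  b_4=2 ≤ 4
All bounds hold ⇒ YES

YES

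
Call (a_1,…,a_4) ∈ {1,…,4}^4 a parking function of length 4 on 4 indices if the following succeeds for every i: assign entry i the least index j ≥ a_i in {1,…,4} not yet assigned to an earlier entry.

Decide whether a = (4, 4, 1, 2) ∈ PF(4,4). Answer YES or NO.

NO

Sorted: b = (1, 2, 4, 4).
  b_1=1 ≤ 1
  b_2=2 ≤ 2
  b_3=4 > 3
  fails at i=3 ⇒ NO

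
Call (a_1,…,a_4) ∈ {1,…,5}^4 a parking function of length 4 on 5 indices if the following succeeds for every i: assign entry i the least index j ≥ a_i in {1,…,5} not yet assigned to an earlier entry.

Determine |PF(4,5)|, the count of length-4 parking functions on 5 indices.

432

|PF(4,5)| = (6−4)·6^(4−1) = 2×216 = 432
Example (1,3,2,5) → sorted (1,2,3,5): b_i ≤ 1+i ∀i, a PF.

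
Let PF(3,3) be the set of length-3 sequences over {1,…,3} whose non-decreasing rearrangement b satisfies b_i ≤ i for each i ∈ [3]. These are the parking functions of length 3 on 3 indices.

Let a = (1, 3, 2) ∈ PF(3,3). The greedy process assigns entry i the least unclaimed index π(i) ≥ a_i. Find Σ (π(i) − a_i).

0

Σπ(i) = 1+…+3 = 6; Σa = 1+3+2 = 6; disp = 6−6 = 0.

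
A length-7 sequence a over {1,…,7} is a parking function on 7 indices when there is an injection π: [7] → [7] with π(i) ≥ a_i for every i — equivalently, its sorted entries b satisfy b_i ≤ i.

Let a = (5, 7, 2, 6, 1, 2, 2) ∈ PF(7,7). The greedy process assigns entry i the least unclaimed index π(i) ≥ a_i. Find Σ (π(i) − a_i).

Σπ = 28 ({1..7} each once); Σa = 5+7+2+6+1+2+2 = 25; disp = 28−25 = 3.

3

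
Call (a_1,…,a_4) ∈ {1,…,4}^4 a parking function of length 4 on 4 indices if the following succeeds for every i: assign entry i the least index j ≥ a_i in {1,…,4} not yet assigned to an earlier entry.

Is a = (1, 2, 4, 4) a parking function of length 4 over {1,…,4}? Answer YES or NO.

NO

Sorted: b = (1, 2, 4, 4).
  b_1=1 ≤ 1
  b_2=2 ≤ 2
  b_3=4 > 3
  fails at i=3 ⇒ NO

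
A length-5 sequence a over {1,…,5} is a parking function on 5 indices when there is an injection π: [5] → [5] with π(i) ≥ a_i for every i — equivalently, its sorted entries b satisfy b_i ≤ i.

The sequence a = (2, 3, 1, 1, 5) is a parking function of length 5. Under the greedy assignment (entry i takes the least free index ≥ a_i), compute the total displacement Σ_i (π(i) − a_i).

3

Σπ(i) = 1+…+5 = 15; Σa = 2+3+1+1+5 = 12; disp = 15−12 = 3.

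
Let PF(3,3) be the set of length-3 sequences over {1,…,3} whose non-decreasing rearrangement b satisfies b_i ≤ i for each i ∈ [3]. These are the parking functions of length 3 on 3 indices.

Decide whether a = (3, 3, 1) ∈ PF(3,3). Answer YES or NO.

Sorted: b = (1, 3, 3).
  b_1=1 ≤ 1
  b_2=3 > 2
  fails at i=2 ⇒ NO

NO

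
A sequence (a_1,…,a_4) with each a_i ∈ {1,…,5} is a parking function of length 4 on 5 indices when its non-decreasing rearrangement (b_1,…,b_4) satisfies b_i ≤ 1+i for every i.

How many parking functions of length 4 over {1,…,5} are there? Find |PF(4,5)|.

|PF| = 2·6^3 = 2×216 = 432 (Pollak)
One tuple (1,4,4,1) → sorted (1,1,4,4): b_i ≤ 1+i ∀i, a PF.

432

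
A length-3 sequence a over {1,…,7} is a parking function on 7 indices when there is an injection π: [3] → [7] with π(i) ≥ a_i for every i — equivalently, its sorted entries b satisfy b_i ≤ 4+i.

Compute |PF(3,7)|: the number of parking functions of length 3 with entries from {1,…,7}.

320

#PF = (7+1−3)·(7+1)^{3−1} = 5·64 = 320 (Pollak)
E.g. (2,5,4) → sorted (2,4,5): b_i ≤ 4+i ∀i, a PF.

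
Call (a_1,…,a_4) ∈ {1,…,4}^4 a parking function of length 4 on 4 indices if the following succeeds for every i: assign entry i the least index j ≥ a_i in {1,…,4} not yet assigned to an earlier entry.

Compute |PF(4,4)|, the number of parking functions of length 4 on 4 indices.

125

Count = (5−4)·5^(4−1) = 1·125 = 125 (Pollak)
One tuple (1,4,3,2) → sorted (1,2,3,4): b_i ≤ i ∀i, a PF.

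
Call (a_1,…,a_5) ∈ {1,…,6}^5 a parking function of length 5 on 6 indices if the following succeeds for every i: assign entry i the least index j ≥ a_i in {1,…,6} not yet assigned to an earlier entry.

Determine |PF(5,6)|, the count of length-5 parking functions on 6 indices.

Count = (6+1−5)·(6+1)^{5−1} = 2×2401 = 4802 (Konheim–Weiss)
E.g. (3,1,4,3,1) → sorted (1,1,3,3,4): b_i ≤ 1+i ∀i, a PF.

4802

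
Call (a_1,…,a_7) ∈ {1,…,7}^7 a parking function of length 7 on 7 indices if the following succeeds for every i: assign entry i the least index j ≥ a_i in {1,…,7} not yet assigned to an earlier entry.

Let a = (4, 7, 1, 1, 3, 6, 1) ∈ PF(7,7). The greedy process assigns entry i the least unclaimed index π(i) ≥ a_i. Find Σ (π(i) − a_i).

5

Σπ = 28 ({1..7} each once); Σa = 4+7+1+1+3+6+1 = 23; disp = 28−23 = 5.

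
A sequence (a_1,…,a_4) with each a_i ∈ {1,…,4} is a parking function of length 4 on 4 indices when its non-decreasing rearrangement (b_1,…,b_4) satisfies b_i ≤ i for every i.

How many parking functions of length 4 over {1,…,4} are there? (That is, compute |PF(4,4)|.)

|PF(4,4)| = (4+1−4)·(4+1)^{4−1} = 1 · 125 = 125 (Pollak)
Example (1,3,1,2) → sorted (1,1,2,3): b_i ≤ i ∀i, a PF.

125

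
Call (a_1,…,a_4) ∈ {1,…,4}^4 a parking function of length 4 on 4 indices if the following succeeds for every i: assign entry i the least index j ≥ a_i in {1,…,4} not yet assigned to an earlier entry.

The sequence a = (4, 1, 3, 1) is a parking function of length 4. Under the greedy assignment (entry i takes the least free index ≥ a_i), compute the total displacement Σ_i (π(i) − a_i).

1

Σπ = 10 ({1..4} each once); Σa = 4+1+3+1 = 9; disp = 10−9 = 1.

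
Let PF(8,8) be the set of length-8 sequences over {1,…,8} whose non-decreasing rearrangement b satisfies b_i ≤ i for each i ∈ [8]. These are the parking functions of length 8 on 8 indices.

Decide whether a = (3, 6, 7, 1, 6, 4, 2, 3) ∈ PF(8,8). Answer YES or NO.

YES

Order a: b = (1, 2, 3, 3, 4, 6, 6, 7).
  b_1=1 ≤ 1
  b_2=2 ≤ 2
  b_3=3 ≤ 3
  b_4=3 ≤ 4
  b_5=4 ≤ 5
  b_6=6 ≤ 6
  b_7=6 ≤ 7
  b_8=7 ≤ 8
All bounds hold ⇒ YES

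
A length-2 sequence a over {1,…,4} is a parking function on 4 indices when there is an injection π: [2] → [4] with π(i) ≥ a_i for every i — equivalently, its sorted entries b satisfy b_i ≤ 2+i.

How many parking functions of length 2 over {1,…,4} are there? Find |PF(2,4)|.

15

|PF(2,4)| = 3·5^1 = 3×5 = 15 [KW]
Example (1,1) → sorted (1,1): b_i ≤ 2+i ∀i, a PF.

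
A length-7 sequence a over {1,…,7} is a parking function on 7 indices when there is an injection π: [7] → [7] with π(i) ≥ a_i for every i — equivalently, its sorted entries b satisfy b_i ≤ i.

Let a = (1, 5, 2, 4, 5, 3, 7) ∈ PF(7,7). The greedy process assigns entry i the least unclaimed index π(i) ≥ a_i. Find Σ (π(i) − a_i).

Σπ(i) = 1+…+7 = 28; Σa = 1+5+2+4+5+3+7 = 27; disp = 28−27 = 1.

1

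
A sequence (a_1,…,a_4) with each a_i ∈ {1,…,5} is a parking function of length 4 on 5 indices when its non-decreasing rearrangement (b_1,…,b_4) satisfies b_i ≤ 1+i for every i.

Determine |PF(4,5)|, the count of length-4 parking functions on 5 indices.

|PF(4,5)| = (5+1−4)·(5+1)^{4−1} = 2 · 216 = 432 [KW]
One tuple (1,3,3,1) → sorted (1,1,3,3): b_i ≤ 1+i ∀i, a PF.

432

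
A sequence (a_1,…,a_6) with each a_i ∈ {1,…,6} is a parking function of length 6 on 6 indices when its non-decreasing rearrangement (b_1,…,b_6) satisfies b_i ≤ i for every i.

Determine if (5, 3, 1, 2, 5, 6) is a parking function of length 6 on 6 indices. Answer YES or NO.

Sorted: b = (1, 2, 3, 5, 5, 6).
  b_1=1 ≤ 1
  b_2=2 ≤ 2
  b_3=3 ≤ 3
  b_4=5 > 4
  fails at i=4 ⇒ NO

NO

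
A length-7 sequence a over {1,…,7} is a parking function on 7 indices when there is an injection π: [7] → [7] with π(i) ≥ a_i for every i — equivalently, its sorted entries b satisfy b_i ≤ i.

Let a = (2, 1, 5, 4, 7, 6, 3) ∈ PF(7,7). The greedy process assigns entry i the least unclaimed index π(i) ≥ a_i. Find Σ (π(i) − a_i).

Σπ = 7·8/2 = 28 (π permutes [7]); Σa = 2+1+5+4+7+6+3 = 28; disp = 28−28 = 0.

0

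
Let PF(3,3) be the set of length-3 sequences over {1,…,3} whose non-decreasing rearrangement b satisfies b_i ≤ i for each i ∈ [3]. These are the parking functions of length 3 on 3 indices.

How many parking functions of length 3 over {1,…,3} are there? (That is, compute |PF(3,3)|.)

16

|PF| = 1·4^2 = 1 · 16 = 16
Check (1,1,2) → sorted (1,1,2): b_i ≤ i ∀i, a PF.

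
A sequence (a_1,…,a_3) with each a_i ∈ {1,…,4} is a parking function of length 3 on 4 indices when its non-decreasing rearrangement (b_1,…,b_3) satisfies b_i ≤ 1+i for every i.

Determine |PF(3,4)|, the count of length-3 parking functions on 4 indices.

50

#PF = 2·5^2 = 2×25 = 50 (Pollak)
E.g. (1,1,3) → sorted (1,1,3): b_i ≤ 1+i ∀i, a PF.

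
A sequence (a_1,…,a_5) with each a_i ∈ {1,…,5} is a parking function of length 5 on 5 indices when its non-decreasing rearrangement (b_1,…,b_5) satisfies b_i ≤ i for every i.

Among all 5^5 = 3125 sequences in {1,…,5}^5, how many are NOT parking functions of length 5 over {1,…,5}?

1829

Count = (5−5+1)·(5+1)^(5−1) = 1·1296 = 1296 (Konheim–Weiss)
One tuple (4,5,5,5,3) → sorted (3,4,5,5,5): b_1=3>1, not a PF.
So 3125 − 1296 = 1829 fail.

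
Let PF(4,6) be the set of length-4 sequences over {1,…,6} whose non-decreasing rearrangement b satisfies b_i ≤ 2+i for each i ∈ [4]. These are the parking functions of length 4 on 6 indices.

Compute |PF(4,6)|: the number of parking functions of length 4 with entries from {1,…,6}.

1029

#PF = (6−4+1)·(6+1)^(4−1) = 3·343 = 1029 (Konheim–Weiss)
Check (6,4,2,4) → sorted (2,4,4,6): b_i ≤ 2+i ∀i, a PF.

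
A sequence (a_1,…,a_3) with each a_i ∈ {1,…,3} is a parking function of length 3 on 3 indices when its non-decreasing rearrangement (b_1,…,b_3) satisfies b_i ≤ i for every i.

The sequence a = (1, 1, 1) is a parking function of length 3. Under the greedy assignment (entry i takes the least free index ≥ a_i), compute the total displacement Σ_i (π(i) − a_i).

Σπ = 6 ({1..3} each once); Σa = 1+1+1 = 3; disp = 6−3 = 3.

3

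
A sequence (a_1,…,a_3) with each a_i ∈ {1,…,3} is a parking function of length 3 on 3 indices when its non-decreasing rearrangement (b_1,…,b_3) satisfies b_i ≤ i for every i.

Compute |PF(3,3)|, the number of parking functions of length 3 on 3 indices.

|PF(3,3)| = (4−3)·4^(3−1) = 1×16 = 16 [KW]
Check (3,2,1) → sorted (1,2,3): b_i ≤ i ∀i, a PF.

16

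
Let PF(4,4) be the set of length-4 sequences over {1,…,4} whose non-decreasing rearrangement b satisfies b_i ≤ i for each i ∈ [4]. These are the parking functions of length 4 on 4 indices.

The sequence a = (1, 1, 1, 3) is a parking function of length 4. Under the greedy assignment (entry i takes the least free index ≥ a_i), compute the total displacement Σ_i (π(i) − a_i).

4

Σπ(i) = 1+…+4 = 10; Σa = 1+1+1+3 = 6; disp = 10−6 = 4.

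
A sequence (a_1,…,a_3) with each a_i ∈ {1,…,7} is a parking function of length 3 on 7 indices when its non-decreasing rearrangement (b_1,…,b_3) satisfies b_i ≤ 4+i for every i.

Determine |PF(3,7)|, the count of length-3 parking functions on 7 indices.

320

Count = 5·8^2 = 5 · 64 = 320 (Konheim–Weiss)
E.g. (4,1,5) → sorted (1,4,5): b_i ≤ 4+i ∀i, a PF.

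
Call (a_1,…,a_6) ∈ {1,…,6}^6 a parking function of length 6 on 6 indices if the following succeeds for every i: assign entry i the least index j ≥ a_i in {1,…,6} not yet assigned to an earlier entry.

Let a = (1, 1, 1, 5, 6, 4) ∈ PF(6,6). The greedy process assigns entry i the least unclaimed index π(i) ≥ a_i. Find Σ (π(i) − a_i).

Σπ = 6·7/2 = 21 (π permutes [6]); Σa = 1+1+1+5+6+4 = 18; disp = 21−18 = 3.

3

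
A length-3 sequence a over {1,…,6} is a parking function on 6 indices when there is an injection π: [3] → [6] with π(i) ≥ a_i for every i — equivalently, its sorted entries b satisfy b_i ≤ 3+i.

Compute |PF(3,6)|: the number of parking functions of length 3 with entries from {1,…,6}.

196

|PF| = (6+1−3)·(6+1)^{3−1} = 4 · 49 = 196
Check (3,1,4) → sorted (1,3,4): b_i ≤ 3+i ∀i, a PF.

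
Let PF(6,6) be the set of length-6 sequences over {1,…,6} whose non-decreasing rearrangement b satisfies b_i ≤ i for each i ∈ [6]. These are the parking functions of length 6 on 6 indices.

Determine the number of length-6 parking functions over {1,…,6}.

Count = (6−6+1)·(6+1)^(6−1) = 1×16807 = 16807
Example (4,4,1,2,1,1) → sorted (1,1,1,2,4,4): b_i ≤ i ∀i, a PF.

16807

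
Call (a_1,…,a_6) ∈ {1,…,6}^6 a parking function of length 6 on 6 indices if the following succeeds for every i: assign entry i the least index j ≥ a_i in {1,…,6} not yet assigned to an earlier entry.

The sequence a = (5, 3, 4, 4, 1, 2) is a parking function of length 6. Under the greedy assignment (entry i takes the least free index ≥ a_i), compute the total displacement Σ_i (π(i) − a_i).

2

Σπ = 6·7/2 = 21 (π permutes [6]); Σa = 5+3+4+4+1+2 = 19; disp = 21−19 = 2.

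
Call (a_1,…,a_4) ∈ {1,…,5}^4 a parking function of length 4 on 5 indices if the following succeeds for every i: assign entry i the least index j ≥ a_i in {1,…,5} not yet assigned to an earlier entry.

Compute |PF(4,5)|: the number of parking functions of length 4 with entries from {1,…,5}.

432

Count = (6−4)·6^(4−1) = 2·216 = 432
E.g. (1,5,3,2) → sorted (1,2,3,5): b_i ≤ 1+i ∀i, a PF.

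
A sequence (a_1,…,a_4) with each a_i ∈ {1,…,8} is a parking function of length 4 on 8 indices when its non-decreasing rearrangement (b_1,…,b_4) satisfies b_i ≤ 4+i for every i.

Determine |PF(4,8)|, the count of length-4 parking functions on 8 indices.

#PF = 5·9^3 = 5×729 = 3645
Check (3,7,3,8) → sorted (3,3,7,8): b_i ≤ 4+i ∀i, a PF.

3645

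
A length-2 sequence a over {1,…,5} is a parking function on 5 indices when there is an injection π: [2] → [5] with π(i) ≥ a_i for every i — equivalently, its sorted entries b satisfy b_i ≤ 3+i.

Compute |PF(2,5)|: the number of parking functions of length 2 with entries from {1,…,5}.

24

#PF = (6−2)·6^(2−1) = 4·6 = 24 [KW]
E.g. (5,3) → sorted (3,5): b_i ≤ 3+i ∀i, a PF.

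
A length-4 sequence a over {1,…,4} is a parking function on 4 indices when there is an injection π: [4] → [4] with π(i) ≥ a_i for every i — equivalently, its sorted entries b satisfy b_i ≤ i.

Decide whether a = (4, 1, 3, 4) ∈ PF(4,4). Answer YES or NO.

NO

Rearranged: b = (1, 3, 4, 4).
  b_1=1 ≤ 1
  b_2=3 > 2
  fails at i=2 ⇒ NO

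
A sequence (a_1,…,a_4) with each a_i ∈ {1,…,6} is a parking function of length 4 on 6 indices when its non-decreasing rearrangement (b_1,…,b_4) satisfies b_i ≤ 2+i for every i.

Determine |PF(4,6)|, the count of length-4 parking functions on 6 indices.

1029

#PF = (6−4+1)·(6+1)^(4−1) = 3·343 = 1029 (Konheim–Weiss)
One tuple (4,2,2,6) → sorted (2,2,4,6): b_i ≤ 2+i ∀i, a PF.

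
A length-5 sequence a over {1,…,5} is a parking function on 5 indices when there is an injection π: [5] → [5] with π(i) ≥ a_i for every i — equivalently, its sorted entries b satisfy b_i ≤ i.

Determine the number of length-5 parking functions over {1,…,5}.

1296

|PF(5,5)| = (5−5+1)·(5+1)^(5−1) = 1 · 1296 = 1296 [KW]
One tuple (2,3,4,1,1) → sorted (1,1,2,3,4): b_i ≤ i ∀i, a PF.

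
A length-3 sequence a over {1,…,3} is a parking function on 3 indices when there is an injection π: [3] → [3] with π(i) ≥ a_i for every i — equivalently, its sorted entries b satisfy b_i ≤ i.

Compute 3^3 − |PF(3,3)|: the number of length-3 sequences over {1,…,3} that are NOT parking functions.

#PF = 1·4^2 = 1×16 = 16
E.g. (3,3,2) → sorted (2,3,3): b_1=2>1, not a PF.
So 27 − 16 = 11 fail.

11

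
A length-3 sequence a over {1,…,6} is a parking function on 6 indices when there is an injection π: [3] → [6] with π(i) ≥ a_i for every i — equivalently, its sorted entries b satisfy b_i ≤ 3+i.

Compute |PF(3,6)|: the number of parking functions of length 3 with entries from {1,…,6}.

196

|PF| = (6−3+1)·(6+1)^(3−1) = 4 · 49 = 196 [KW]
E.g. (4,1,6) → sorted (1,4,6): b_i ≤ 3+i ∀i, a PF.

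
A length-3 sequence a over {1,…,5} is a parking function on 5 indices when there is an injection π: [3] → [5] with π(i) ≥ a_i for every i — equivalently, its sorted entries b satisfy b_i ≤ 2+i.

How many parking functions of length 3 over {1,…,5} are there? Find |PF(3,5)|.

108

|PF| = 3·6^2 = 3·36 = 108
E.g. (5,3,4) → sorted (3,4,5): b_i ≤ 2+i ∀i, a PF.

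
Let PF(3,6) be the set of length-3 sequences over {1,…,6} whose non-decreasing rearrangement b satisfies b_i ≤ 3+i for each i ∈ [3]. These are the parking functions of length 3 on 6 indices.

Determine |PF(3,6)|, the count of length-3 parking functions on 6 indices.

#PF = (7−3)·7^(3−1) = 4·49 = 196 (Konheim–Weiss)
One tuple (2,6,4) → sorted (2,4,6): b_i ≤ 3+i ∀i, a PF.

196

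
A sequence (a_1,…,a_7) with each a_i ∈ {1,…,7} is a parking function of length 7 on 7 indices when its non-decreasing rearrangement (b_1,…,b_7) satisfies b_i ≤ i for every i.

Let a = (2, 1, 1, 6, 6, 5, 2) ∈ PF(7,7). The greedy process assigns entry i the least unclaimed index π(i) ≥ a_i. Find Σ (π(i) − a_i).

Σπ = 28 ({1..7} each once); Σa = 2+1+1+6+6+5+2 = 23; disp = 28−23 = 5.

5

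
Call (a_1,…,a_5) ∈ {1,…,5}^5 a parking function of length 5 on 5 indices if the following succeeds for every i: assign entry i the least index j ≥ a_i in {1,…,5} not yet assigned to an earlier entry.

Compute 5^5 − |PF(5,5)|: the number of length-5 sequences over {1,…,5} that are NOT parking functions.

1829

#PF = (5+1−5)·(5+1)^{5−1} = 1 · 1296 = 1296 (Konheim–Weiss)
Example (3,5,5,4,5) → sorted (3,4,5,5,5): b_1=3>1, not a PF.
5^5 − 1296 = 3125 − 1296 = 1829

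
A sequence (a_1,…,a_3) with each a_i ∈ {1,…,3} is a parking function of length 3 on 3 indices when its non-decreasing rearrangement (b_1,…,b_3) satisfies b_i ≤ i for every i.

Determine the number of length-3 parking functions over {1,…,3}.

Count = (3−3+1)·(3+1)^(3−1) = 1×16 = 16 [KW]
E.g. (1,1,3) → sorted (1,1,3): b_i ≤ i ∀i, a PF.

16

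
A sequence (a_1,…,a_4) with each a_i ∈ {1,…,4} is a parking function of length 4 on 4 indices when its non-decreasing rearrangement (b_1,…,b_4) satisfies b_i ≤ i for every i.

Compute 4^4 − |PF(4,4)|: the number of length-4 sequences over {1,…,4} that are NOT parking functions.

131

|PF| = (5−4)·5^(4−1) = 1·125 = 125
Example (4,3,4,4) → sorted (3,4,4,4): b_1=3>1, not a PF.
4^4 − 125 = 256 − 125 = 131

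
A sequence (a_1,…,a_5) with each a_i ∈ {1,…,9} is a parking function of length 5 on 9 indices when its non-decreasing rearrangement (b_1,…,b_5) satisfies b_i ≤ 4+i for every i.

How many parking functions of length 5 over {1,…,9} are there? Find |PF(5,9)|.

Count = (9+1−5)·(9+1)^{5−1} = 5×10000 = 50000
Check (4,8,5,1,4) → sorted (1,4,4,5,8): b_i ≤ 4+i ∀i, a PF.

50000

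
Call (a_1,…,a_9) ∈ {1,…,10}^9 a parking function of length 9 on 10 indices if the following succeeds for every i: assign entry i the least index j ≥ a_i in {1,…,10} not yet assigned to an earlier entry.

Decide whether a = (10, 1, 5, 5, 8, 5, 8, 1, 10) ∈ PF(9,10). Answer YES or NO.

Order a: b = (1, 1, 5, 5, 5, 8, 8, 10, 10).
  b_1=1 ≤ 2
  b_2=1 ≤ 3
  b_3=5 > 4
  fails at i=3 ⇒ NO

NO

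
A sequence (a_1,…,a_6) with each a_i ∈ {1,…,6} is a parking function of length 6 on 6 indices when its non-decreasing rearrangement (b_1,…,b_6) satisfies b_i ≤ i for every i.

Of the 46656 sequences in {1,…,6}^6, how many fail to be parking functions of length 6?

29849

|PF(6,6)| = (7−6)·7^(6−1) = 1 · 16807 = 16807 (Konheim–Weiss)
Example (5,6,4,6,4,4) → sorted (4,4,4,5,6,6): b_1=4>1, not a PF.
Total 46656; non-PF = 46656−16807 = 29849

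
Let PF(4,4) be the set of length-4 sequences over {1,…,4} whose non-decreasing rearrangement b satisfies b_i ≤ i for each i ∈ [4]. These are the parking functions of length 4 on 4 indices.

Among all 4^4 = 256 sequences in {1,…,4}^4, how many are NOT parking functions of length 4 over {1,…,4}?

|PF| = (5−4)·5^(4−1) = 1·125 = 125 [KW]
E.g. (4,4,1,4) → sorted (1,4,4,4): b_2=4>2, not a PF.
So 256 − 125 = 131 fail.

131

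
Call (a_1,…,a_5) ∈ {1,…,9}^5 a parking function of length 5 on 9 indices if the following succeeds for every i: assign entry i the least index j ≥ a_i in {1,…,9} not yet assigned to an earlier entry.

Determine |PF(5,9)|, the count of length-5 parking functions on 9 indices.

|PF(5,9)| = (9−5+1)·(9+1)^(5−1) = 5×10000 = 50000
Example (1,5,5,4,4) → sorted (1,4,4,5,5): b_i ≤ 4+i ∀i, a PF.

50000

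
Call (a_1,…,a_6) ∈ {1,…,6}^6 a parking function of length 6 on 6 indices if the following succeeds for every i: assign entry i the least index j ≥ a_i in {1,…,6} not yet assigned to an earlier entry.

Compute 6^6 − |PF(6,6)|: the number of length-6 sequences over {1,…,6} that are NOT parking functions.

29849

|PF| = (7−6)·7^(6−1) = 1×16807 = 16807 (Konheim–Weiss)
Example (4,6,5,4,6,3) → sorted (3,4,4,5,6,6): b_1=3>1, not a PF.
6^6 − 16807 = 46656 − 16807 = 29849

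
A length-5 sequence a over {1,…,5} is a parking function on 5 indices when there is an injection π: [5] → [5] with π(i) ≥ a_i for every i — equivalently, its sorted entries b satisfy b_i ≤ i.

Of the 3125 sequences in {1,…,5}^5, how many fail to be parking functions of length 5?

|PF(5,5)| = (6−5)·6^(5−1) = 1×1296 = 1296 [KW]
One tuple (5,5,4,5,5) → sorted (4,5,5,5,5): b_1=4>1, not a PF.
5^5 − 1296 = 3125 − 1296 = 1829

1829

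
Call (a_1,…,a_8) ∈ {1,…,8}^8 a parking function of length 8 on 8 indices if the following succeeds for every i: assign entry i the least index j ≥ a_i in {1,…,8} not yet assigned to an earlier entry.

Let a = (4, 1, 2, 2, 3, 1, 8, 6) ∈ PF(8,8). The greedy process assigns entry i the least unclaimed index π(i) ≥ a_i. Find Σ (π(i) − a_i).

9

Σπ = 36 ({1..8} each once); Σa = 4+1+2+2+3+1+8+6 = 27; disp = 36−27 = 9.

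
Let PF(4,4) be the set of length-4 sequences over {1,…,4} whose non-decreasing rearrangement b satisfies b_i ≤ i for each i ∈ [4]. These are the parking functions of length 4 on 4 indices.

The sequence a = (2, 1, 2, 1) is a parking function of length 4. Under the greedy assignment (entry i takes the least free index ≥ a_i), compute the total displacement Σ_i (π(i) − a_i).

Σπ = 4·5/2 = 10 (π permutes [4]); Σa = 2+1+2+1 = 6; disp = 10−6 = 4.

4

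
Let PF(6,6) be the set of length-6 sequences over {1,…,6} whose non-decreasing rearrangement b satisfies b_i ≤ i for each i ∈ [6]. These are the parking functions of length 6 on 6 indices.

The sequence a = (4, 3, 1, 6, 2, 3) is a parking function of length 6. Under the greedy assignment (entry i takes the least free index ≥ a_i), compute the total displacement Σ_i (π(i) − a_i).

2

Σπ = 6·7/2 = 21 (π permutes [6]); Σa = 4+3+1+6+2+3 = 19; disp = 21−19 = 2.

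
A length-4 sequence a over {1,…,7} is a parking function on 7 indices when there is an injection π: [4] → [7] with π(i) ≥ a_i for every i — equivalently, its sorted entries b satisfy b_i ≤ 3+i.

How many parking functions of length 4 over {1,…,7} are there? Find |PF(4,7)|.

|PF(4,7)| = 4·8^3 = 4·512 = 2048 [KW]
Check (2,2,1,2) → sorted (1,2,2,2): b_i ≤ 3+i ∀i, a PF.

2048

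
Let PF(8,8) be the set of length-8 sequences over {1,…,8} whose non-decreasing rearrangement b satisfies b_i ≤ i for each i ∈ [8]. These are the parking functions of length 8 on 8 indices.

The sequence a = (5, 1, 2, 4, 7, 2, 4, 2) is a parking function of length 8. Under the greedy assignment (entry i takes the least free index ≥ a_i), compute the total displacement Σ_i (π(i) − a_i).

Σπ = 8·9/2 = 36 (π permutes [8]); Σa = 5+1+2+4+7+2+4+2 = 27; disp = 36−27 = 9.

9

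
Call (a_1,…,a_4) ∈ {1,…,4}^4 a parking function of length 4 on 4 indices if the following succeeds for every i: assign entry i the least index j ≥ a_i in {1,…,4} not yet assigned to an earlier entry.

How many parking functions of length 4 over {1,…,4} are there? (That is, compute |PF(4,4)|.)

125

Count = 1·5^3 = 1·125 = 125
E.g. (1,3,3,2) → sorted (1,2,3,3): b_i ≤ i ∀i, a PF.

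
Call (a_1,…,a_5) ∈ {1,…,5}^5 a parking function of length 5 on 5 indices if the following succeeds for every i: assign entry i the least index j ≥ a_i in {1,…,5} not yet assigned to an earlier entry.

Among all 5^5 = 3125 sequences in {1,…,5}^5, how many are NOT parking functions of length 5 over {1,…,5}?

1829

Count = (6−5)·6^(5−1) = 1 · 1296 = 1296 [KW]
One tuple (3,2,3,4,5) → sorted (2,3,3,4,5): b_1=2>1, not a PF.
5^5 − 1296 = 3125 − 1296 = 1829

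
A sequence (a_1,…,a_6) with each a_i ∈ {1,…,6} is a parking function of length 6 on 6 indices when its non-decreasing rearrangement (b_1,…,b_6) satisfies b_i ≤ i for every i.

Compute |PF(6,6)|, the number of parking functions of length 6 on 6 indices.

16807

#PF = (7−6)·7^(6−1) = 1×16807 = 16807 (Pollak)
One tuple (1,1,2,6,1,5) → sorted (1,1,1,2,5,6): b_i ≤ i ∀i, a PF.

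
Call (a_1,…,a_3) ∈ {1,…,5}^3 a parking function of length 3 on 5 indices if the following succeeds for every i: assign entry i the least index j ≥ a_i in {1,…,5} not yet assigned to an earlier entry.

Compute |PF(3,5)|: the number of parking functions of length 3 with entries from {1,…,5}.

108

#PF = (5−3+1)·(5+1)^(3−1) = 3×36 = 108
One tuple (3,3,2) → sorted (2,3,3): b_i ≤ 2+i ∀i, a PF.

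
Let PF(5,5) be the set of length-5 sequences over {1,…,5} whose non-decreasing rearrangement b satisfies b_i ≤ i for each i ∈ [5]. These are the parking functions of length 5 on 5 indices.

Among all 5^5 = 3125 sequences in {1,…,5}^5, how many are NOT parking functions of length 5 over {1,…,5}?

1829

#PF = (6−5)·6^(5−1) = 1·1296 = 1296 (Pollak)
E.g. (4,5,4,5,3) → sorted (3,4,4,5,5): b_1=3>1, not a PF.
Total 3125; non-PF = 3125−1296 = 1829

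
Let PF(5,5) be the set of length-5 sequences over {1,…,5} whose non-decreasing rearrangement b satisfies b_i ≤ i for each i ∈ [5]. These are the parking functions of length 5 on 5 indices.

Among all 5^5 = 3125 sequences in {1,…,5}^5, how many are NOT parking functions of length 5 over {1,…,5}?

1829

#PF = (6−5)·6^(5−1) = 1·1296 = 1296 (Konheim–Weiss)
Check (5,5,5,5,2) → sorted (2,5,5,5,5): b_1=2>1, not a PF.
Total 3125; non-PF = 3125−1296 = 1829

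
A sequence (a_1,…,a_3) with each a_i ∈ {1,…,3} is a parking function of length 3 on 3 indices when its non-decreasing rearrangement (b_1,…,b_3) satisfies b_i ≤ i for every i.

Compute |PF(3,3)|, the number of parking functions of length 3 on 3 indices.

Count = 1·4^2 = 1×16 = 16 [KW]
One tuple (2,3,1) → sorted (1,2,3): b_i ≤ i ∀i, a PF.

16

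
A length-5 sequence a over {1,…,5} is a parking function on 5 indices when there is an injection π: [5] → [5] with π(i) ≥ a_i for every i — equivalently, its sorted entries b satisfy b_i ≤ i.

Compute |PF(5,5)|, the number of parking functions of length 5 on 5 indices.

|PF(5,5)| = (6−5)·6^(5−1) = 1·1296 = 1296 (Pollak)
Check (3,2,2,1,1) → sorted (1,1,2,2,3): b_i ≤ i ∀i, a PF.

1296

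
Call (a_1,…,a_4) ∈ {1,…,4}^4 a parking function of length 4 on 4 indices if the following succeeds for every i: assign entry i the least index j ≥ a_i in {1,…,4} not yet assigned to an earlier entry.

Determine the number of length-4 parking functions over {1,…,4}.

125

Count = (4+1−4)·(4+1)^{4−1} = 1 · 125 = 125 (Pollak)
One tuple (1,2,3,3) → sorted (1,2,3,3): b_i ≤ i ∀i, a PF.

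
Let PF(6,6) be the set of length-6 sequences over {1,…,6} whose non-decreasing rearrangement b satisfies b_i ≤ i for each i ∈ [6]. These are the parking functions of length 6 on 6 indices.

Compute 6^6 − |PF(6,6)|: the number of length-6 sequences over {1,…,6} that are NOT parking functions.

29849

|PF| = (7−6)·7^(6−1) = 1 · 16807 = 16807 [KW]
Example (6,5,6,6,4,6) → sorted (4,5,6,6,6,6): b_1=4>1, not a PF.
6^6 − 16807 = 46656 − 16807 = 29849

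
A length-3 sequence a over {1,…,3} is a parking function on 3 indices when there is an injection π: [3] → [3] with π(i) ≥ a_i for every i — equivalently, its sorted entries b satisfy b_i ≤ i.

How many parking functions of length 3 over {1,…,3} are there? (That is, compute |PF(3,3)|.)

Count = 1·4^2 = 1×16 = 16 (Pollak)
E.g. (1,3,2) → sorted (1,2,3): b_i ≤ i ∀i, a PF.

16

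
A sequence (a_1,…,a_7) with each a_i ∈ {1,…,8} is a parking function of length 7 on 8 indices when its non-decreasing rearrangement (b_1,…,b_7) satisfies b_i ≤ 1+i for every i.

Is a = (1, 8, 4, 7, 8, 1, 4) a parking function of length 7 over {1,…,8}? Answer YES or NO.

Order a: b = (1, 1, 4, 4, 7, 8, 8).
  b_1=1 ≤ 2
  b_2=1 ≤ 3
  b_3=4 ≤ 4
  b_4=4 ≤ 5
  b_5=7 > 6
  fails at i=5 ⇒ NO

NO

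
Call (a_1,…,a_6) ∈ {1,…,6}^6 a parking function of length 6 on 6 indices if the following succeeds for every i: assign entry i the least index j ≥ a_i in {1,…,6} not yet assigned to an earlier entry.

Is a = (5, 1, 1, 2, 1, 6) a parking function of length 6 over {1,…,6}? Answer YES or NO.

Sorted: b = (1, 1, 1, 2, 5, 6).
  b_1=1 ≤ 1
  b_2=1 ≤ 2
  b_3=1 ≤ 3
  b_4=2 ≤ 4
  b_5=5 ≤ 5
  b_6=6 ≤ 6
All bounds hold ⇒ YES

YES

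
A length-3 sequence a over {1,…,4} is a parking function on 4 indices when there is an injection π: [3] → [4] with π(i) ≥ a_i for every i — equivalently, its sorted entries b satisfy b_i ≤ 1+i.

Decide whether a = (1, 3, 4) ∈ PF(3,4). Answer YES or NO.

YES

Order a: b = (1, 3, 4).
  b_1=1 ≤ 2
  b_2=3 ≤ 3
  b_3=4 ≤ 4
All bounds hold ⇒ YES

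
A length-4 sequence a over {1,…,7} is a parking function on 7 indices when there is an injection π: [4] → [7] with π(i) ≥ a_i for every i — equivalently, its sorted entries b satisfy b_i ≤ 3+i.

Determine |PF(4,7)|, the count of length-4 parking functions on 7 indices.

2048

|PF(4,7)| = 4·8^3 = 4 · 512 = 2048 (Pollak)
Example (3,7,5,2) → sorted (2,3,5,7): b_i ≤ 3+i ∀i, a PF.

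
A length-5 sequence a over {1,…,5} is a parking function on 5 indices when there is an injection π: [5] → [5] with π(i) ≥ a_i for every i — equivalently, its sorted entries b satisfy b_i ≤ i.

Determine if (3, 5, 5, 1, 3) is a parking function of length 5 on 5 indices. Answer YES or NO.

Rearranged: b = (1, 3, 3, 5, 5).
  b_1=1 ≤ 1
  b_2=3 > 2
  fails at i=2 ⇒ NO

NO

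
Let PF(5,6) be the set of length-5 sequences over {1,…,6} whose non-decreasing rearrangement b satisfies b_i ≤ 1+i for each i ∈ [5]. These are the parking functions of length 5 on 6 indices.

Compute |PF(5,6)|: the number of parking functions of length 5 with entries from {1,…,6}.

4802

#PF = (7−5)·7^(5−1) = 2·2401 = 4802 [KW]
Check (4,2,2,1,2) → sorted (1,2,2,2,4): b_i ≤ 1+i ∀i, a PF.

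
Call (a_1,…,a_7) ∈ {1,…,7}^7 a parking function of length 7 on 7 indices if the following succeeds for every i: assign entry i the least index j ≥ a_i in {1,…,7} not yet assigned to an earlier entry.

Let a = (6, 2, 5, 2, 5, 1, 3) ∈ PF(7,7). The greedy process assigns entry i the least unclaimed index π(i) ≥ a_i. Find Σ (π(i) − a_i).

4

Σπ = 7·8/2 = 28 (π permutes [7]); Σa = 6+2+5+2+5+1+3 = 24; disp = 28−24 = 4.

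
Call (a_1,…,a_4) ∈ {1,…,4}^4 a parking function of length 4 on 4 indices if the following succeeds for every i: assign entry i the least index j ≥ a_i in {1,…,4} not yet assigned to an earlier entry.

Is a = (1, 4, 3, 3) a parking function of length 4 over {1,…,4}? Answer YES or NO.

Rearranged: b = (1, 3, 3, 4).
  b_1=1 ≤ 1
  b_2=3 > 2
  fails at i=2 ⇒ NO

NO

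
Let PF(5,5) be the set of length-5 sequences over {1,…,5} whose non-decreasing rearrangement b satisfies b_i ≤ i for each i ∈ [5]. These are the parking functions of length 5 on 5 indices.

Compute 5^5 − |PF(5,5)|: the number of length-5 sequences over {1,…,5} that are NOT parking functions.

1829

|PF(5,5)| = (5+1−5)·(5+1)^{5−1} = 1×1296 = 1296 (Pollak)
One tuple (3,4,4,1,5) → sorted (1,3,4,4,5): b_2=3>2, not a PF.
Total 3125; non-PF = 3125−1296 = 1829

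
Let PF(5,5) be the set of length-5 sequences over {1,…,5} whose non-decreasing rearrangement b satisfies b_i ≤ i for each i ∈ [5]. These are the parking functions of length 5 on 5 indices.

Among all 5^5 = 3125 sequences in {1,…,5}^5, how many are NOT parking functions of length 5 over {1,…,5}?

1829

#PF = 1·6^4 = 1 · 1296 = 1296
One tuple (2,5,5,3,5) → sorted (2,3,5,5,5): b_1=2>1, not a PF.
So 3125 − 1296 = 1829 fail.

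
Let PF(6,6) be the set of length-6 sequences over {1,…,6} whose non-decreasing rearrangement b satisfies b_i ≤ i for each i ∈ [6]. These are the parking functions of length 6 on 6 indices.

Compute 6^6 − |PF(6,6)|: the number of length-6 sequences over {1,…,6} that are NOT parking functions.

|PF(6,6)| = (6+1−6)·(6+1)^{6−1} = 1·16807 = 16807 [KW]
Example (3,2,6,2,6,6) → sorted (2,2,3,6,6,6): b_1=2>1, not a PF.
Total 46656; non-PF = 46656−16807 = 29849

29849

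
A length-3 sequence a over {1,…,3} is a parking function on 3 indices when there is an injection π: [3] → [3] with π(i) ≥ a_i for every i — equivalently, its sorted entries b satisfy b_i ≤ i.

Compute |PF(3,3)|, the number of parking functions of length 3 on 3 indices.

16

|PF| = (4−3)·4^(3−1) = 1 · 16 = 16 [KW]
One tuple (1,2,2) → sorted (1,2,2): b_i ≤ i ∀i, a PF.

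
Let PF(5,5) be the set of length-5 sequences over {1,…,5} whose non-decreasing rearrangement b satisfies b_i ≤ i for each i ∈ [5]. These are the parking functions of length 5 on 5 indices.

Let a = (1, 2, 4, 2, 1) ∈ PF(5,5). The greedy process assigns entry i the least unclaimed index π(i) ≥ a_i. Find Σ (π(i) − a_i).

Σπ(i) = 1+…+5 = 15; Σa = 1+2+4+2+1 = 10; disp = 15−10 = 5.

5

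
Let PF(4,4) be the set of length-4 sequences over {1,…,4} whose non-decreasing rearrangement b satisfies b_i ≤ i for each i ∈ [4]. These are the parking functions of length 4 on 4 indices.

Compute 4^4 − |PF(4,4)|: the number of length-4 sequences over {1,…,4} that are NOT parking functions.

Count = (5−4)·5^(4−1) = 1×125 = 125 [KW]
One tuple (4,3,4,3) → sorted (3,3,4,4): b_1=3>1, not a PF.
4^4 − 125 = 256 − 125 = 131

131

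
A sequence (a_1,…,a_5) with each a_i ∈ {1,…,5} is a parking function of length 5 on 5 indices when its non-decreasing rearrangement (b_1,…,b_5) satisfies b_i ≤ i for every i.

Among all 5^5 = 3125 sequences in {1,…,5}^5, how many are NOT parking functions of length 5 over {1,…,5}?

1829

|PF| = (6−5)·6^(5−1) = 1 · 1296 = 1296 (Pollak)
Example (2,4,4,4,5) → sorted (2,4,4,4,5): b_1=2>1, not a PF.
5^5 − 1296 = 3125 − 1296 = 1829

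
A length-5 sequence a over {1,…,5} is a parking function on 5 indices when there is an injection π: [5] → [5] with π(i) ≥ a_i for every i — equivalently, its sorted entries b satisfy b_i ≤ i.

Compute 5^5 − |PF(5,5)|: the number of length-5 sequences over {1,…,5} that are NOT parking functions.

1829

|PF| = (5−5+1)·(5+1)^(5−1) = 1·1296 = 1296 [KW]
E.g. (3,4,3,4,4) → sorted (3,3,4,4,4): b_1=3>1, not a PF.
Total 3125; non-PF = 3125−1296 = 1829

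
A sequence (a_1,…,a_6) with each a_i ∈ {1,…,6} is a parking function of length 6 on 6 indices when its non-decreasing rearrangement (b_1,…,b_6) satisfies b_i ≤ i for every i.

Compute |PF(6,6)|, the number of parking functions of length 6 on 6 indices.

16807

#PF = (6−6+1)·(6+1)^(6−1) = 1·16807 = 16807 (Konheim–Weiss)
Example (1,3,3,1,4,3) → sorted (1,1,3,3,3,4): b_i ≤ i ∀i, a PF.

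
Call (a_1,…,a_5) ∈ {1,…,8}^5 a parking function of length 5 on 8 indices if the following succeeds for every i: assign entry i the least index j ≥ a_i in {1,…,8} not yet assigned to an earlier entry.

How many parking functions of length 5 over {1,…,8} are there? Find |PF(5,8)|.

26244

|PF(5,8)| = 4·9^4 = 4 · 6561 = 26244 (Pollak)
E.g. (2,2,7,1,8) → sorted (1,2,2,7,8): b_i ≤ 3+i ∀i, a PF.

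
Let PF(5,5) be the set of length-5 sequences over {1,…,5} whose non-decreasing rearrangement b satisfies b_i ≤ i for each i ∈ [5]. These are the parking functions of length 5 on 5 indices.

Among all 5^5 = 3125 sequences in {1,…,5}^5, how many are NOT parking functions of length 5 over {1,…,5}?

1829

#PF = (6−5)·6^(5−1) = 1·1296 = 1296
Check (3,3,5,3,3) → sorted (3,3,3,3,5): b_1=3>1, not a PF.
Total 3125; non-PF = 3125−1296 = 1829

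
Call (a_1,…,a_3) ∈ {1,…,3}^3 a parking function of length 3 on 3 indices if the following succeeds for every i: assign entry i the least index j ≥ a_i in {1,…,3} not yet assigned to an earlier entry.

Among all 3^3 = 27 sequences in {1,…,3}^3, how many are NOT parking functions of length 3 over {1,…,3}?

11

|PF| = (3+1−3)·(3+1)^{3−1} = 1 · 16 = 16 (Pollak)
E.g. (1,3,3) → sorted (1,3,3): b_2=3>2, not a PF.
So 27 − 16 = 11 fail.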